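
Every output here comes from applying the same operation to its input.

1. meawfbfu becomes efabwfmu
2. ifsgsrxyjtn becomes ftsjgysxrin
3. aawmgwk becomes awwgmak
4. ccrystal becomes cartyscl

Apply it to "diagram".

Rule — take characters alternately from the front and the back (1st, last, 2nd, 2nd-last, ...), then move the first 2 characters to the end (rotate left by 2).
"diagram" → "dmiaarg" → "iaargdm".

iaargdm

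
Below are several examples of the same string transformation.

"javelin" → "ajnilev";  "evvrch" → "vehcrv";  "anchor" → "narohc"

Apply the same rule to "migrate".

Looking at the pairs, the operation is to move the first 2 characters to the end (rotate left by 2), then reverse the string.
Working it through for "migrate": intermediate "gratemi", final "imetarg".

imetarg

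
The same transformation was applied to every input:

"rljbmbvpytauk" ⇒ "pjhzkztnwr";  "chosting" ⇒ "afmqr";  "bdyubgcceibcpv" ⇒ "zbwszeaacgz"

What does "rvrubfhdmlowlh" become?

ptpszdfbkjm

Looking at the pairs, the operation is to delete the last 3 characters, then shift every letter 2 places backward in the alphabet (wrapping around).
"rvrubfhdmlowlh" → "rvrubfhdmlo" → "ptpszdfbkjm".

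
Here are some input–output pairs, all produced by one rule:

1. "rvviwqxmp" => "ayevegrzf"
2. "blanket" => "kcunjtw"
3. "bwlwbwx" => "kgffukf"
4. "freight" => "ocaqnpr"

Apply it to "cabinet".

In each case the input is transformed by: take characters alternately from the front and the back (1st, last, 2nd, 2nd-last, ...), then shift every letter 9 places forward in the alphabet (wrapping around).
Working it through for "cabinet": intermediate "ctaebni", final "lcjnkwr".
(Check on "blanket": → "btleakn" → "kcunjtw" ✓)

lcjnkwr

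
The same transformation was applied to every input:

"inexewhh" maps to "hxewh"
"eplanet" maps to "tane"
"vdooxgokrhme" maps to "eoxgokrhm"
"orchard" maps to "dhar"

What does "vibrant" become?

Looking at the pairs, the operation is to delete the first 3 characters, then move the last character to the front.
Applying that to "vibrant" gives "tran".

tran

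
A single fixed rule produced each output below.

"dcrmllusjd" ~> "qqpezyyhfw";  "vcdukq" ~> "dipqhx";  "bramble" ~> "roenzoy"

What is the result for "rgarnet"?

In each case the input is transformed by: move the last character to the front, then shift every letter 13 places forward in the alphabet (wrapping around) — i.e. ROT13.
Starting from "rgarnet": after the first operation, "trgarne"; after the second, "getnear".

getnear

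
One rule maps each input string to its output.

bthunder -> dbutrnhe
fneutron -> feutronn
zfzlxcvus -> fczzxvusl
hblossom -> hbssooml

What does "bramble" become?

Rule — sort the characters into reverse alphabetical order, then move the last 2 characters to the front (rotate right by 2).
"bramble" → "rmlebba" → "barmleb".
(Check on "hblossom": → "ssoomlhb" → "hbssooml" ✓)

barmleb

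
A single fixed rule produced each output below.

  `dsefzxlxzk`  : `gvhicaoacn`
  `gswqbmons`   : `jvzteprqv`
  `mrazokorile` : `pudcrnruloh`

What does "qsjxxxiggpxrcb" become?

The transformation: shift every letter 3 places forward in the alphabet (wrapping around).
Applying that to "qsjxxxiggpxrcb" gives "tvmaaaljjsaufe".

tvmaaaljjsaufe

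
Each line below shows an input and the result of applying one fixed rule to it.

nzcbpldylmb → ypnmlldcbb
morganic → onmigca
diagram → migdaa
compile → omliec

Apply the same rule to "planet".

The transformation: sort the characters into reverse alphabetical order, then delete the first character.
Working it through for "planet": intermediate "tpnlea", final "pnlea".

pnlea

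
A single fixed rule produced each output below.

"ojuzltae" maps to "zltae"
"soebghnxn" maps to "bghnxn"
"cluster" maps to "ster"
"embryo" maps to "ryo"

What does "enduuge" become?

uuge

Rule — delete the first 3 characters.
"enduuge" → "uuge".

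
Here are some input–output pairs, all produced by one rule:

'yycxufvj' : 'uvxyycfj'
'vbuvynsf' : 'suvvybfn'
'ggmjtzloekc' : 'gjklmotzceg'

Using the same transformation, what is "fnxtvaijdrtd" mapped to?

What's happening: sort the characters into alphabetical order, then move the first 3 characters to the end (rotate left by 3).
Applying both steps to "fnxtvaijdrtd": "addfijnrttvx", then "fijnrttvxadd".

fijnrttvxadd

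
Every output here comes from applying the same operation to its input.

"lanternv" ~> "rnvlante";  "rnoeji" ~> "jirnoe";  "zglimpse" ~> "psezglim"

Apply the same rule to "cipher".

Looking at the pairs, the operation is to move the first character to the end, then swap the front and back halves of the string.
Starting from "cipher": after the first operation, "ipherc"; after the second, "erciph".

erciph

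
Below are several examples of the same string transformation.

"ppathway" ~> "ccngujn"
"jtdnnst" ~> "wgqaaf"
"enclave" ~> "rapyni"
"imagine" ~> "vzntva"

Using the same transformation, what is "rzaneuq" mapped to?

In each case the input is transformed by: delete the last character, then shift every letter 13 places forward in the alphabet (wrapping around) — i.e. ROT13.
For "rzaneuq" the result is "emnarh".
(Check on "imagine": → "imagin" → "vzntva" ✓)

emnarh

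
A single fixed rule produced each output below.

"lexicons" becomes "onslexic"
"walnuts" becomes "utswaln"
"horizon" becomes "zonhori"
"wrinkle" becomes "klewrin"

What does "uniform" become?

ormunif

Rule — move the last 3 characters to the front (rotate right by 3).
Doing the same to "uniform": "ormunif".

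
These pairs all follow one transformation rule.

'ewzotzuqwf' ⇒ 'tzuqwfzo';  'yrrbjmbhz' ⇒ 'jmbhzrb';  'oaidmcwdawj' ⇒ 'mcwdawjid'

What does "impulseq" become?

lseqpu

In each case the input is transformed by: delete the first 2 characters, then move the first 2 characters to the end (rotate left by 2).
"impulseq" → "pulseq" → "lseqpu".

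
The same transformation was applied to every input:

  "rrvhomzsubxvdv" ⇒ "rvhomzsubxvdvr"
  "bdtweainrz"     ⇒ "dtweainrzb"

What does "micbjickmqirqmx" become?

The pattern: move the first character to the end.
"micbjickmqirqmx" → "icbjickmqirqmxm".

icbjickmqirqmxm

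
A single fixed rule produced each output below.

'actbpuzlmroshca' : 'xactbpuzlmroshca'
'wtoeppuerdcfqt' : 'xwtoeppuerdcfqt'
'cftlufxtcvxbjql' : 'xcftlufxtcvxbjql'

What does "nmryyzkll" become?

In each case the input is transformed by: prepend "x".
On "nmryyzkll" that produces "xnmryyzkll".

xnmryyzkll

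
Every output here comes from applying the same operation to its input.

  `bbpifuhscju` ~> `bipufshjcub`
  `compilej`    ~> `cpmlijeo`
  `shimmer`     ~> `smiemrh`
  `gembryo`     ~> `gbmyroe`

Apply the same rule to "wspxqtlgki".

What's happening: swap each adjacent pair of characters (1↔2, 3↔4, ...), then move the first character to the end.
For "wspxqtlgki" the result is "wxptqgliks".

wxptqgliks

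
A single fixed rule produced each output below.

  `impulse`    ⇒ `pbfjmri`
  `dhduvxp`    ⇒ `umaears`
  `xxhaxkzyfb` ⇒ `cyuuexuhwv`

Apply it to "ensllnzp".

The transformation: move the last 2 characters to the front (rotate right by 2), then shift every letter 3 places backward in the alphabet (wrapping around).
For "ensllnzp", step one produces "zpenslln"; step two turns that into "wmbkpiik".

wmbkpiik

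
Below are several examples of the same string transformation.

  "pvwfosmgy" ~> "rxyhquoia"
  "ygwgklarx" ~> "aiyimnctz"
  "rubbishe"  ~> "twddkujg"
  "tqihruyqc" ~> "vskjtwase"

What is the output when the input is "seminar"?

ugokpct

Each output is the input with this applied: shift every letter 2 places forward in the alphabet (wrapping around).
"seminar" → "ugokpct".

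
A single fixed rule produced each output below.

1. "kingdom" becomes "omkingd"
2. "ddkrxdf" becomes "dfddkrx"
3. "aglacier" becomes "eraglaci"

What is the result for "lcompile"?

lelcompi

What's happening: move the last 2 characters to the front (rotate right by 2).
Applying that to "lcompile" gives "lelcompi".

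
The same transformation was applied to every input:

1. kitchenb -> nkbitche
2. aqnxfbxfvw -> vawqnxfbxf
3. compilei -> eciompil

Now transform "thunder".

The rule is to swap the first and last characters, then move the last 2 characters to the front (rotate right by 2).
On "thunder": the first step gives "rhundet", and the second then gives "etrhund".

etrhund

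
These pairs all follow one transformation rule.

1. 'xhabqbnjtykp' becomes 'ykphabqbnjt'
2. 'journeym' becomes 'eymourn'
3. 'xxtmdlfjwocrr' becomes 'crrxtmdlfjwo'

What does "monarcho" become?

The transformation: delete the first character, then move the last 3 characters to the front (rotate right by 3).
For "monarcho" the result is "choonar".

choonar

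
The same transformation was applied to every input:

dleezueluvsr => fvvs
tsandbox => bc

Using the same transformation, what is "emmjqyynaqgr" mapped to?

nzbs

In each case the input is transformed by: shift every letter 1 place forward in the alphabet (wrapping around), then keep one character in every 3, starting at position 3 (positions 3rd, 6th, 9th, ...).
Applying both steps to "emmjqyynaqgr": "fnnkrzzobrhs", then "nzbs".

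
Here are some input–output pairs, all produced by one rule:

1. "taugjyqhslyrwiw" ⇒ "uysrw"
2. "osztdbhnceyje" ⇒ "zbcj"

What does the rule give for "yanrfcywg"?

Rule — keep one character in every 3, starting at position 3 (positions 3rd, 6th, 9th, ...).
So "yanrfcywg" becomes "ncg".

ncg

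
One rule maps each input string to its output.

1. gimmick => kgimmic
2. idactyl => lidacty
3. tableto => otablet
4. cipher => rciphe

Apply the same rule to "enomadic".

In each case the input is transformed by: move the last character to the front.
"enomadic" → "cenomadi".

cenomadi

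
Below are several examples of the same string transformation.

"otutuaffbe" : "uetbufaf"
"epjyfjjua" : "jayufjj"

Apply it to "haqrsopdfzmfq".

Rule — delete the first 2 characters, then take characters alternately from the front and the back (1st, last, 2nd, 2nd-last, ...).
Applying both steps to "haqrsopdfzmfq": "qrsopdfzmfq", then "qqrfsmozpfd".

qqrfsmozpfd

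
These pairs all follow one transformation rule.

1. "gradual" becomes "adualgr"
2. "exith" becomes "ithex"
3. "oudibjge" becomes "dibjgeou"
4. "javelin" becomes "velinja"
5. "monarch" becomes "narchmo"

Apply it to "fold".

ldfo

Rule — move the first 2 characters to the end (rotate left by 2).
For "fold" the result is "ldfo".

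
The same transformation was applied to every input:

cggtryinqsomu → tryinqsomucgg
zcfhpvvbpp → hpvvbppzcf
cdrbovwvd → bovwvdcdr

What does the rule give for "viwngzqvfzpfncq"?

ngzqvfzpfncqviw

Rule — move the first 3 characters to the end (rotate left by 3).
Doing the same to "viwngzqvfzpfncq": "ngzqvfzpfncqviw".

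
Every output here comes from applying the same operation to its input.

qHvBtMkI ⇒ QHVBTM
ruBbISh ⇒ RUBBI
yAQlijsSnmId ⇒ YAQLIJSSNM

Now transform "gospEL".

What's happening: delete the last 2 characters, then convert every letter to uppercase.
"gospEL" → "GOSP".

GOSP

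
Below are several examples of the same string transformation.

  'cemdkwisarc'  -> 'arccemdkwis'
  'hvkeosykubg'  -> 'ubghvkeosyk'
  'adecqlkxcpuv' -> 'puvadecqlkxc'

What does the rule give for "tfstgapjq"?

In each case the input is transformed by: move the last 3 characters to the front (rotate right by 3).
For "tfstgapjq" the result is "pjqtfstga".

pjqtfstga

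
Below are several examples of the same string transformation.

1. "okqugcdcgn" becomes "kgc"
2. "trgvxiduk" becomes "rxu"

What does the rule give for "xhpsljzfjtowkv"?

Each output is the input with this applied: keep one character in every 3, starting at position 2 (positions 2nd, 5th, 8th, ...).
For "xhpsljzfjtowkv" the result is "hlfov".

hlfov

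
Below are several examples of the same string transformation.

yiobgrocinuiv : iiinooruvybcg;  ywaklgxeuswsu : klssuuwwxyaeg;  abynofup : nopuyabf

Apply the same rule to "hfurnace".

The transformation: sort the characters into alphabetical order, then move the first 3 characters to the end (rotate left by 3).
On "hfurnace" that produces "fhnruace".

fhnruace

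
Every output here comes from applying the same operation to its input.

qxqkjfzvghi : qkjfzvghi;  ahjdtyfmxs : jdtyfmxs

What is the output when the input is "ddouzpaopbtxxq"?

Looking at the pairs, the operation is to delete the first 2 characters.
Applying that to "ddouzpaopbtxxq" gives "ouzpaopbtxxq".

ouzpaopbtxxq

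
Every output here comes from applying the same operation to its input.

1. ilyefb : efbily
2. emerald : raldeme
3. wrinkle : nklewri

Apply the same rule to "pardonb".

donbpar

Each output is the input with this applied: move the first 3 characters to the end (rotate left by 3).
So "pardonb" becomes "donbpar".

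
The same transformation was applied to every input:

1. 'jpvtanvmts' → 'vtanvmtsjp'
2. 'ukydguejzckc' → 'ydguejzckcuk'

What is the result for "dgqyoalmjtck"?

qyoalmjtckdg

The rule is to move the first 2 characters to the end (rotate left by 2).
Doing the same to "dgqyoalmjtck": "qyoalmjtckdg".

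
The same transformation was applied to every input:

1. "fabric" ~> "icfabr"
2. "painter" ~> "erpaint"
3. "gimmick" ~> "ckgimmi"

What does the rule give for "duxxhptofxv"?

xvduxxhptof

The transformation: move the last 2 characters to the front (rotate right by 2).
So "duxxhptofxv" becomes "xvduxxhptof".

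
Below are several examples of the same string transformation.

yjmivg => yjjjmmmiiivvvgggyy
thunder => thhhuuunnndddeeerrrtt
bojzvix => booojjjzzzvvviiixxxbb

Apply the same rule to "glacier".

glllaaaccciiieeerrrgg

Rule — repeat every character 3 times, then move the first 2 characters to the end (rotate left by 2).
Applying both steps to "glacier": "ggglllaaaccciiieeerrr", then "glllaaaccciiieeerrrgg".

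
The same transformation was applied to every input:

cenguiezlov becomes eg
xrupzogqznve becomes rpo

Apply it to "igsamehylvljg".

The pattern: keep every other character starting from the second (positions 2nd, 4th, 6th, ...), then delete the last 3 characters.
Working it through for "igsamehylvljg": intermediate "gaeyvj", final "gae".

gae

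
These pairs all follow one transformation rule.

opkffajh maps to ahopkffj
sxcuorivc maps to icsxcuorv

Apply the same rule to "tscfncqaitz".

Each output is the input with this applied: move the last 2 characters to the front (rotate right by 2), then swap the first and last characters.
Applying both steps to "tscfncqaitz": "tztscfncqai", then "iztscfncqat".

iztscfncqat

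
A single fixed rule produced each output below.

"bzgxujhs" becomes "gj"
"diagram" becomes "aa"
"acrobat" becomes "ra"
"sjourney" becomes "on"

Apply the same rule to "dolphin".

li

Each output is the input with this applied: keep one character in every 3, starting at position 3 (positions 3rd, 6th, 9th, ...).
"dolphin" → "li".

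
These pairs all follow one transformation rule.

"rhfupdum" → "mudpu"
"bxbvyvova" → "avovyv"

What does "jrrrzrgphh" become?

The transformation: delete the first 3 characters, then reverse the string.
"jrrrzrgphh" → "hhpgrzr".

hhpgrzr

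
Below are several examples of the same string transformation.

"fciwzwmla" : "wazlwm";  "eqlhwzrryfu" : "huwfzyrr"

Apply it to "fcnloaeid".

ldoiae

The transformation: delete the first 3 characters, then take characters alternately from the front and the back (1st, last, 2nd, 2nd-last, ...).
Working it through for "fcnloaeid": intermediate "loaeid", final "ldoiae".
(Check on "eqlhwzrryfu": → "hwzrryfu" → "huwfzyrr" ✓)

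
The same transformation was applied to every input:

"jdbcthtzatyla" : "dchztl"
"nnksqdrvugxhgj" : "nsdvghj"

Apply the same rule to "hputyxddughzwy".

Rule — keep every other character starting from the second (positions 2nd, 4th, 6th, ...).
Applying that to "hputyxddughzwy" gives "ptxdgzy".

ptxdgzy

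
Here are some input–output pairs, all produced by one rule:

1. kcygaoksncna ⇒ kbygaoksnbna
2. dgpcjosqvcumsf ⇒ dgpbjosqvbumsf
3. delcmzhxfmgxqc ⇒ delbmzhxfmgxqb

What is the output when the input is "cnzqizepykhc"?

bnzqizepykhb

Each output is the input with this applied: replace every "c" with "b".
Doing the same to "cnzqizepykhc": "bnzqizepykhb".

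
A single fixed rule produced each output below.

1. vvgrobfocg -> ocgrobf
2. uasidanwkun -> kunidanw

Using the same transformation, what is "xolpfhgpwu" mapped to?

pwupfhg

Looking at the pairs, the operation is to delete the first 3 characters, then move the last 3 characters to the front (rotate right by 3).
On "xolpfhgpwu": the first step gives "pfhgpwu", and the second then gives "pwupfhg".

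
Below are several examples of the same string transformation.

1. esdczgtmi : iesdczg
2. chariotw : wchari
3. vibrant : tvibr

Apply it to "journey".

The pattern: move the last 3 characters to the front (rotate right by 3), then delete the first 2 characters.
"journey" → "neyjour" → "yjour".

yjour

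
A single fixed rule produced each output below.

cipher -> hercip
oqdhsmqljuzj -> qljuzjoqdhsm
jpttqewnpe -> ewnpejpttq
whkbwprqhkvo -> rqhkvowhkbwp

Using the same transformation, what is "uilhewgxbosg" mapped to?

gxbosguilhew

In each case the input is transformed by: swap the front and back halves of the string.
Applying that to "uilhewgxbosg" gives "gxbosguilhew".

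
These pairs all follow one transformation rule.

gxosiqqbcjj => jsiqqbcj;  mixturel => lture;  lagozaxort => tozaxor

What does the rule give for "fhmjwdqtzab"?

bjwdqtza

In each case the input is transformed by: delete the first 3 characters, then move the last character to the front.
Working it through for "fhmjwdqtzab": intermediate "jwdqtzab", final "bjwdqtza".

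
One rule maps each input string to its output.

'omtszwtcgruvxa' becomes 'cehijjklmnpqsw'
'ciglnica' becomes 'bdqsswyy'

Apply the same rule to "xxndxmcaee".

The pattern: shift every letter 10 places backward in the alphabet (wrapping around), then sort the characters into alphabetical order.
"xxndxmcaee" → "nndtncsquu" → "cdnnnqstuu".

cdnnnqstuu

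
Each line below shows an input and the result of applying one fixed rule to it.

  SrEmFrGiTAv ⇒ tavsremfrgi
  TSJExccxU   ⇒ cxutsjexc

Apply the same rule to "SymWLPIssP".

Each output is the input with this applied: move the last 3 characters to the front (rotate right by 3), then convert every letter to lowercase.
Starting from "SymWLPIssP": after the first operation, "ssPSymWLPI"; after the second, "sspsymwlpi".

sspsymwlpi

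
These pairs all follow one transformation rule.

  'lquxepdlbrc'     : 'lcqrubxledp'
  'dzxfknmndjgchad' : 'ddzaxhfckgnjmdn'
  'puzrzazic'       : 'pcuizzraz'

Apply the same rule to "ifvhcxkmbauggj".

ijfgvghucaxbkm

The transformation: take characters alternately from the front and the back (1st, last, 2nd, 2nd-last, ...).
So "ifvhcxkmbauggj" becomes "ijfgvghucaxbkm".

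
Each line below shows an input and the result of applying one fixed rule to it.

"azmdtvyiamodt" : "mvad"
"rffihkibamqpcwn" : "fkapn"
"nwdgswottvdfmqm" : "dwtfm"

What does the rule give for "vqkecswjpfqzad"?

What's happening: keep one character in every 3, starting at position 3 (positions 3rd, 6th, 9th, ...).
On "vqkecswjpfqzad" that produces "kspz".

kspz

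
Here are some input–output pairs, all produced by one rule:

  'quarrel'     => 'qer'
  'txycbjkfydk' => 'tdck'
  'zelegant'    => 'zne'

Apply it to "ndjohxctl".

nto

The rule is to take characters alternately from the front and the back (1st, last, 2nd, 2nd-last, ...), then keep one character in every 3, starting at position 1 (positions 1st, 4th, 7th, ...).
Applying both steps to "ndjohxctl": "nldtjcoxh", then "nto".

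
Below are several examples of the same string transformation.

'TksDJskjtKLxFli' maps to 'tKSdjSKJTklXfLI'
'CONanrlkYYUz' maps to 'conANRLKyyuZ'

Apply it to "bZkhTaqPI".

Rule — flip the case of every letter.
For "bZkhTaqPI" the result is "BzKHtAQpi".

BzKHtAQpi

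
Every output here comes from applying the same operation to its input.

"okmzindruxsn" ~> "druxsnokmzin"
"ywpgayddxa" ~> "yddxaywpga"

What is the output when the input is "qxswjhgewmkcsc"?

The pattern: swap the front and back halves of the string.
So "qxswjhgewmkcsc" becomes "ewmkcscqxswjhg".

ewmkcscqxswjhg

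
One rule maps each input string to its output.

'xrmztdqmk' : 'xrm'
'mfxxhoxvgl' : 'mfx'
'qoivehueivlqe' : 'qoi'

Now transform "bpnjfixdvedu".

bpn

The rule is to keep only the first 3 characters.
On "bpnjfixdvedu" that produces "bpn".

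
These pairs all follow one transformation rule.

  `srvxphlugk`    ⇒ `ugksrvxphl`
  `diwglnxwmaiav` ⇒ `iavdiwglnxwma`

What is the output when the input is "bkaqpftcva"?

The pattern: move the last 3 characters to the front (rotate right by 3).
So "bkaqpftcva" becomes "cvabkaqpft".

cvabkaqpft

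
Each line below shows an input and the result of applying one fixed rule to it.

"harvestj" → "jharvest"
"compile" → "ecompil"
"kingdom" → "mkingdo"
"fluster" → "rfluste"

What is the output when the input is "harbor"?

rharbo

Rule — move the last character to the front.
Applying that to "harbor" gives "rharbo".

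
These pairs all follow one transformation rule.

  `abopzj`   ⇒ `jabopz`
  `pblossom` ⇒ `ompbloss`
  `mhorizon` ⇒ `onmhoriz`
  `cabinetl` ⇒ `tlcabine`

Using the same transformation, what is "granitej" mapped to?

The rule is to swap the front and back halves of the string, then move the first 2 characters to the end (rotate left by 2).
On "granitej" that produces "ejgranit".
(Check on "abopzj": → "pzjabo" → "jabopz" ✓)

ejgranit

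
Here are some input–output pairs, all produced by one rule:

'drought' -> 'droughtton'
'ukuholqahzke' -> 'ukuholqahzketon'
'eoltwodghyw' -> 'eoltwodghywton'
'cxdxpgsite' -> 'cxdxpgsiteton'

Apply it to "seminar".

seminarton

Each output is the input with this applied: append "ton".
For "seminar" the result is "seminarton".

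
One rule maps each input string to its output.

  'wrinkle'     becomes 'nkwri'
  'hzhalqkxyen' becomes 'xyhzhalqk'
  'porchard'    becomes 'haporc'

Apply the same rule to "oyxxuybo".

Each output is the input with this applied: delete the last 2 characters, then move the last 2 characters to the front (rotate right by 2).
"oyxxuybo" → "oyxxuy" → "uyoyxx".

uyoyxx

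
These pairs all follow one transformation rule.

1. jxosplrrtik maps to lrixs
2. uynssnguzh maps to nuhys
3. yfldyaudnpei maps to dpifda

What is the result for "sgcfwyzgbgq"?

The transformation: keep every other character starting from the second (positions 2nd, 4th, 6th, ...), then move the last 3 characters to the front (rotate right by 3).
For "sgcfwyzgbgq", step one produces "gfygg"; step two turns that into "ygggf".

ygggf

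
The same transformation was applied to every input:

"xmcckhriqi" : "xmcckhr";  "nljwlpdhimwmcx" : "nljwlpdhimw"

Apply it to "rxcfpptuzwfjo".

rxcfpptuzw

The rule is to delete the last 3 characters.
For "rxcfpptuzwfjo" the result is "rxcfpptuzw".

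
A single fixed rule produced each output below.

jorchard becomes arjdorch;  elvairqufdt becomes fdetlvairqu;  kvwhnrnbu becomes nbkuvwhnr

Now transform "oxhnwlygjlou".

loouxhnwlygj

The transformation: swap the first and last characters, then move the last 3 characters to the front (rotate right by 3).
Starting from "oxhnwlygjlou": after the first operation, "uxhnwlygjloo"; after the second, "loouxhnwlygj".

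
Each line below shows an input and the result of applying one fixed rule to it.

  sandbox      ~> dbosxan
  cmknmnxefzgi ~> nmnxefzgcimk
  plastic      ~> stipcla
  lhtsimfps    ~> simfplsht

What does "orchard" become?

harodrc

Rule — swap the first and last characters, then move the first 3 characters to the end (rotate left by 3).
Applying both steps to "orchard": "drcharo", then "harodrc".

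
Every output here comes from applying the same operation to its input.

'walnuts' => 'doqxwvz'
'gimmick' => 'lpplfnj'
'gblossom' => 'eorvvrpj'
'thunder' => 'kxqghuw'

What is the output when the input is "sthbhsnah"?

wkekvqdkv

Rule — move the first character to the end, then shift every letter 3 places forward in the alphabet (wrapping around).
Working it through for "sthbhsnah": intermediate "thbhsnahs", final "wkekvqdkv".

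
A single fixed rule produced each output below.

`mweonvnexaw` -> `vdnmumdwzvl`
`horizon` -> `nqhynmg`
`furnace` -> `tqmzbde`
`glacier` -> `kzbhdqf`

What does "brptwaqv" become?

What's happening: shift every letter 1 place backward in the alphabet (wrapping around), then move the first character to the end.
On "brptwaqv": the first step gives "aqosvzpu", and the second then gives "qosvzpua".

qosvzpua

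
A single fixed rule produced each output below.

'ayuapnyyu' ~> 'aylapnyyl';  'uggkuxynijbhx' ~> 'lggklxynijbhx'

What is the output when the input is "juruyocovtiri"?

jlrlyocovtiri

The pattern: replace every "u" with "l".
Doing the same to "juruyocovtiri": "jlrlyocovtiri".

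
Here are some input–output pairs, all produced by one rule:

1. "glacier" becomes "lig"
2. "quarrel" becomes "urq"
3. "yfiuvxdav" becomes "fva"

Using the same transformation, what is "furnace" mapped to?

The pattern: move the first character to the end, then keep one character in every 3, starting at position 1 (positions 1st, 4th, 7th, ...).
Working it through for "furnace": intermediate "urnacef", final "uaf".
(Check on "yfiuvxdav": → "fiuvxdavy" → "fva" ✓)

uaf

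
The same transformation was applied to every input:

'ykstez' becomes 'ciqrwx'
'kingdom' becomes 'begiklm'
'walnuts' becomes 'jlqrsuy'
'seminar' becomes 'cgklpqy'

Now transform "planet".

The pattern: shift every letter 2 places backward in the alphabet (wrapping around), then sort the characters into alphabetical order.
Working it through for "planet": intermediate "njylcr", final "cjlnry".

cjlnry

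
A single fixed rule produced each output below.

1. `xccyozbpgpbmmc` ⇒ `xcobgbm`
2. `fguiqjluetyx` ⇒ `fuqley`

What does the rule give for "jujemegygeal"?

The pattern: keep every other character starting from the first (positions 1st, 3rd, 5th, ...).
Applying that to "jujemegygeal" gives "jjmgga".

jjmgga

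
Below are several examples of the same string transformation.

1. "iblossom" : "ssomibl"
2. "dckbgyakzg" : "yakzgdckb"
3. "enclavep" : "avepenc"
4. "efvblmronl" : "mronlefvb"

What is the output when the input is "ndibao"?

The pattern: swap the front and back halves of the string, then delete the last character.
For "ndibao", step one produces "baondi"; step two turns that into "baond".

baond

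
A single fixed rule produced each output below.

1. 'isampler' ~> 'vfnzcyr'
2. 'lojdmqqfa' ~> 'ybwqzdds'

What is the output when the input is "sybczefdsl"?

flopmrsqf

Each output is the input with this applied: shift every letter 13 places forward in the alphabet (wrapping around) — i.e. ROT13, then delete the last character.
Working it through for "sybczefdsl": intermediate "flopmrsqfy", final "flopmrsqf".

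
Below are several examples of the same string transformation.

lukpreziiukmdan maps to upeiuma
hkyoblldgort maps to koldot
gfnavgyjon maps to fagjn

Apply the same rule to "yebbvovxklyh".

eboxlh

Looking at the pairs, the operation is to keep every other character starting from the second (positions 2nd, 4th, 6th, ...).
For "yebbvovxklyh" the result is "eboxlh".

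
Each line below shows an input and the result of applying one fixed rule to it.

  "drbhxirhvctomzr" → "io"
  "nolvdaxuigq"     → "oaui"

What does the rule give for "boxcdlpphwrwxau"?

oau

In each case the input is transformed by: keep only the vowels.
Doing the same to "boxcdlpphwrwxau": "oau".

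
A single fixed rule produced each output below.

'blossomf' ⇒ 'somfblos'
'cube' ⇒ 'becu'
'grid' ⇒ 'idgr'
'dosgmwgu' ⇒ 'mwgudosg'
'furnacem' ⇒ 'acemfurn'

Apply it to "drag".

agdr

Looking at the pairs, the operation is to swap the front and back halves of the string.
So "drag" becomes "agdr".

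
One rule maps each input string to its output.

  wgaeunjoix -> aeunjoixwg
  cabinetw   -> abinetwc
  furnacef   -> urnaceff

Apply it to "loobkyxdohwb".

bkyxdohwbloo

What's happening: move the last 3 characters to the front (rotate right by 3), then swap the front and back halves of the string.
Applying that to "loobkyxdohwb" gives "bkyxdohwbloo".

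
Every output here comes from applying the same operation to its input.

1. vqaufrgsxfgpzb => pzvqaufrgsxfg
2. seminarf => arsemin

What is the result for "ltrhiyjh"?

Rule — delete the last character, then move the last 2 characters to the front (rotate right by 2).
Starting from "ltrhiyjh": after the first operation, "ltrhiyj"; after the second, "yjltrhi".

yjltrhi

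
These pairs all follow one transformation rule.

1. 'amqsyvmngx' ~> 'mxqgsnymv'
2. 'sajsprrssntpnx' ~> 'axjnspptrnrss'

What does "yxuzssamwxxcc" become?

Rule — delete the first character, then take characters alternately from the front and the back (1st, last, 2nd, 2nd-last, ...).
Working it through for "yxuzssamwxxcc": intermediate "xuzssamwxxcc", final "xcuczxsxswam".

xcuczxsxswam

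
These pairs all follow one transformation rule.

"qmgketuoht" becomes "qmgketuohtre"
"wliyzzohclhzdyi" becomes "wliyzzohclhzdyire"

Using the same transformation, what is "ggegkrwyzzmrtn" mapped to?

The transformation: append "re".
"ggegkrwyzzmrtn" → "ggegkrwyzzmrtnre".

ggegkrwyzzmrtnre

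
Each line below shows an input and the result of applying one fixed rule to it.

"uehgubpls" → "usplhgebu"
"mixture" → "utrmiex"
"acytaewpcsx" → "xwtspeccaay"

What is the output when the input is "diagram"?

migdaar

The pattern: sort the characters into reverse alphabetical order, then move the first character to the end.
On "diagram": the first step gives "rmigdaa", and the second then gives "migdaar".
(Check on "acytaewpcsx": → "yxwtspeccaa" → "xwtspeccaay" ✓)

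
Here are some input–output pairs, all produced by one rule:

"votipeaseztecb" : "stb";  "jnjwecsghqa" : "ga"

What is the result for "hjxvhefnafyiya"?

The transformation: keep one character in every 3, starting at position 2 (positions 2nd, 5th, 8th, ...), then delete the first 2 characters.
Starting from "hjxvhefnafyiya": after the first operation, "jhnya"; after the second, "nya".

nya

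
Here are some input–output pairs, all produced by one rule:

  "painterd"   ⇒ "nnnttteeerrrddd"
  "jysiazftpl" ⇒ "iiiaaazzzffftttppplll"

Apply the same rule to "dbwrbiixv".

rrrbbbiiiiiixxxvvv

The transformation: delete the first 3 characters, then repeat every character 3 times.
Applying that to "dbwrbiixv" gives "rrrbbbiiiiiixxxvvv".
(Check on "jysiazftpl": → "iazftpl" → "iiiaaazzzffftttppplll" ✓)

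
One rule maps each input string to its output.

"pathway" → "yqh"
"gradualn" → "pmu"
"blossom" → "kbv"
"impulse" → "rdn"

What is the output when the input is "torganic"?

cpr

What's happening: keep one character in every 3, starting at position 1 (positions 1st, 4th, 7th, ...), then shift every letter 9 places forward in the alphabet (wrapping around).
Applying both steps to "torganic": "tgi", then "cpr".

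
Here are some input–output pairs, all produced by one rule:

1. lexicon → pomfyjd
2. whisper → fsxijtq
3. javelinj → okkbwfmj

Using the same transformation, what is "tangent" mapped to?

ouubohf

What's happening: shift every letter 1 place forward in the alphabet (wrapping around), then move the last 2 characters to the front (rotate right by 2).
Starting from "tangent": after the first operation, "ubohfou"; after the second, "ouubohf".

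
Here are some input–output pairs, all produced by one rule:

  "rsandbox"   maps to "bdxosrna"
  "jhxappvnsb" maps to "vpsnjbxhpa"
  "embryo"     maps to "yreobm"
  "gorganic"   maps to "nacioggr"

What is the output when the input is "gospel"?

Looking at the pairs, the operation is to swap the front and back halves of the string, then swap each adjacent pair of characters (1↔2, 3↔4, ...).
Starting from "gospel": after the first operation, "pelgos"; after the second, "epglso".

epglso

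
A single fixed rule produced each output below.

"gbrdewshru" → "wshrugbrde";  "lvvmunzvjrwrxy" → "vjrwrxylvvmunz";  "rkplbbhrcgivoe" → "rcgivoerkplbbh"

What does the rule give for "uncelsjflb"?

sjflbuncel

The pattern: swap the front and back halves of the string.
For "uncelsjflb" the result is "sjflbuncel".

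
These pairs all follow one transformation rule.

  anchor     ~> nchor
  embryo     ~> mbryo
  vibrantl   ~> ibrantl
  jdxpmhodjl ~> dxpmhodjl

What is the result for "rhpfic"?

hpfic

Rule — delete the first character.
"rhpfic" → "hpfic".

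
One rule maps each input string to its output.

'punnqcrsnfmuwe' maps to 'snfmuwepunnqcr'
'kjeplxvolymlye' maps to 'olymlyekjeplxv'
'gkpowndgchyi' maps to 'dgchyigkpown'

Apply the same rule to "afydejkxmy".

jkxmyafyde

The pattern: swap the front and back halves of the string.
So "afydejkxmy" becomes "jkxmyafyde".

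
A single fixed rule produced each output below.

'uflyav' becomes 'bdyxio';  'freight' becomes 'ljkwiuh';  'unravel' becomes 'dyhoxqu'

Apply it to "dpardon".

Looking at the pairs, the operation is to move the first 3 characters to the end (rotate left by 3), then shift every letter 3 places forward in the alphabet (wrapping around).
On "dpardon": the first step gives "rdondpa", and the second then gives "ugrqgsd".

ugrqgsd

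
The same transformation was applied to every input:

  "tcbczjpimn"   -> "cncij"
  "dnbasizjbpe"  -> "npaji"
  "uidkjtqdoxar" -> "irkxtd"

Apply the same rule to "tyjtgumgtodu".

yutoug

In each case the input is transformed by: keep every other character starting from the second (positions 2nd, 4th, 6th, ...), then take characters alternately from the front and the back (1st, last, 2nd, 2nd-last, ...).
On "tyjtgumgtodu": the first step gives "ytugou", and the second then gives "yutoug".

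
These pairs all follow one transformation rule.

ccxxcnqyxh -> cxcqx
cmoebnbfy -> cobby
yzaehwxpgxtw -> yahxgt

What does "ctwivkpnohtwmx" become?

The rule is to keep every other character starting from the first (positions 1st, 3rd, 5th, ...).
Doing the same to "ctwivkpnohtwmx": "cwvpotm".

cwvpotm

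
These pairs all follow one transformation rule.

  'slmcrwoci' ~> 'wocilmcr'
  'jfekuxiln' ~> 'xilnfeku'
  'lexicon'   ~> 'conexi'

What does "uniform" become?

In each case the input is transformed by: delete the first character, then swap the front and back halves of the string.
Working it through for "uniform": intermediate "niform", final "ormnif".

ormnif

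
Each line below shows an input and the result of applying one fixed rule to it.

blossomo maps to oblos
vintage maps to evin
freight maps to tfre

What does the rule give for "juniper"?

Looking at the pairs, the operation is to move the last character to the front, then delete the last 3 characters.
"juniper" → "rjunipe" → "rjun".

rjun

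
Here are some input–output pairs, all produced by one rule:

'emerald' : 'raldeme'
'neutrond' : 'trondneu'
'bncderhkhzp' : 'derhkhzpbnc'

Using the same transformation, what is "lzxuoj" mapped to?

uojlzx

Rule — move the first 3 characters to the end (rotate left by 3).
For "lzxuoj" the result is "uojlzx".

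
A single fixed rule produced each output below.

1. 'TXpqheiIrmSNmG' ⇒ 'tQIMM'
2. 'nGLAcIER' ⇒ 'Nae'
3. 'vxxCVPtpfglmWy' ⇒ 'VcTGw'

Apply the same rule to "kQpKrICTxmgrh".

Looking at the pairs, the operation is to keep one character in every 3, starting at position 1 (positions 1st, 4th, 7th, ...), then flip the case of every letter.
Applying both steps to "kQpKrICTxmgrh": "kKCmh", then "KkcMH".
(Check on "TXpqheiIrmSNmG": → "Tqimm" → "tQIMM" ✓)

KkcMH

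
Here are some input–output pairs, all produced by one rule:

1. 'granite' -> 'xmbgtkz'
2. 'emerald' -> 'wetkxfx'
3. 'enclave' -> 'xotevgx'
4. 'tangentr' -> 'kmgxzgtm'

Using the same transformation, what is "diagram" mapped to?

The rule is to reverse the string, then shift every letter 7 places backward in the alphabet (wrapping around).
"diagram" → "margaid" → "ftkztbw".

ftkztbw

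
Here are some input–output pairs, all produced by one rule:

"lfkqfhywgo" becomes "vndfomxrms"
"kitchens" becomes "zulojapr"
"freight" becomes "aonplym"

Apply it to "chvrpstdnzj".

The pattern: reverse the string, then shift every letter 7 places forward in the alphabet (wrapping around).
On "chvrpstdnzj": the first step gives "jzndtsprvhc", and the second then gives "qgukazwycoj".
(Check on "freight": → "thgierf" → "aonplym" ✓)

qgukazwycoj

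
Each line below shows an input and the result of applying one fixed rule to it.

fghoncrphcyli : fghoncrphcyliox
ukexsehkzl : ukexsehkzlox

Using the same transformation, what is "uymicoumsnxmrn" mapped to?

Looking at the pairs, the operation is to append "ox".
"uymicoumsnxmrn" → "uymicoumsnxmrnox".

uymicoumsnxmrnox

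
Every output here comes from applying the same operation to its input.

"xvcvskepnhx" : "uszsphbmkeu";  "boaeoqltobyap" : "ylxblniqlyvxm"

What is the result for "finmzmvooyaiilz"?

cfkjwjsllvxffiw

The rule is to shift every letter 3 places backward in the alphabet (wrapping around).
"finmzmvooyaiilz" → "cfkjwjsllvxffiw".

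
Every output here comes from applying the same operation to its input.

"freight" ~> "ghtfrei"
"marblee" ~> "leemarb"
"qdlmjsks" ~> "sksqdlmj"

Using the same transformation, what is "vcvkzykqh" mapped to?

What's happening: move the last 3 characters to the front (rotate right by 3).
"vcvkzykqh" → "kqhvcvkzy".

kqhvcvkzy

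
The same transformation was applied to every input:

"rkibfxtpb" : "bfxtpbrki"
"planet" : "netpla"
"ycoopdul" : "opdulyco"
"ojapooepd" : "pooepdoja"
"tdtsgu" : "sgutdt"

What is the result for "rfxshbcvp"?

shbcvprfx

Each output is the input with this applied: move the first 3 characters to the end (rotate left by 3).
Doing the same to "rfxshbcvp": "shbcvprfx".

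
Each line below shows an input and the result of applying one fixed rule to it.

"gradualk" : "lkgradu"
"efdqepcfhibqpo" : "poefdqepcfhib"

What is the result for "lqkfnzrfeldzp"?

What's happening: move the last 2 characters to the front (rotate right by 2), then delete the last character.
Working it through for "lqkfnzrfeldzp": intermediate "zplqkfnzrfeld", final "zplqkfnzrfel".
(Check on "gradualk": → "lkgradua" → "lkgradu" ✓)

zplqkfnzrfel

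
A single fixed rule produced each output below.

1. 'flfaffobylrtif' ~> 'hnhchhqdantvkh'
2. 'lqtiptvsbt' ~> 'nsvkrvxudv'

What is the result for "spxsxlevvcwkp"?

In each case the input is transformed by: shift every letter 2 places forward in the alphabet (wrapping around).
Doing the same to "spxsxlevvcwkp": "urzuzngxxeymr".

urzuzngxxeymr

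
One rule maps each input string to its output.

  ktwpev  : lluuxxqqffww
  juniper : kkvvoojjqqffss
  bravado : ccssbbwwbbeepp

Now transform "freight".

ggssffjjhhiiuu

What's happening: double every character, then shift every letter 1 place forward in the alphabet (wrapping around).
Working it through for "freight": intermediate "ffrreeiigghhtt", final "ggssffjjhhiiuu".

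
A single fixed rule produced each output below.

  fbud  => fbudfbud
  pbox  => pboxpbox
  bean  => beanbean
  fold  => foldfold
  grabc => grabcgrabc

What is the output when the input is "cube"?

cubecube

The pattern: write the whole string twice.
So "cube" becomes "cubecube".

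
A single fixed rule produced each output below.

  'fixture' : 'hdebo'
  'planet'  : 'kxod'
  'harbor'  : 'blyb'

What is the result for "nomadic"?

Looking at the pairs, the operation is to shift every letter 10 places forward in the alphabet (wrapping around), then delete the first 2 characters.
Working it through for "nomadic": intermediate "xywknsm", final "wknsm".

wknsm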